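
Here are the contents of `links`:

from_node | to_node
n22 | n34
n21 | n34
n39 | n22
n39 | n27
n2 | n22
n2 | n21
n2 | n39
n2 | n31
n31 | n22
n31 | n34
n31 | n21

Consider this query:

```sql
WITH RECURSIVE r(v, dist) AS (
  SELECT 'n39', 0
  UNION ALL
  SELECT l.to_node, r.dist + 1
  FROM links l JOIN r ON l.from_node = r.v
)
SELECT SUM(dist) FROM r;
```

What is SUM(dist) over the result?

Base: (n39, dist=0).
Iteration 1: edges from {n39} -> (n22, dist=1), (n27, dist=1).
Iteration 2: edges from {n22,n27} -> (n34, dist=2).
Iteration 3: no outgoing edges from {n34}; recursion stops.
SUM(dist) = 0 + 1 + 1 + 2 = 4.

4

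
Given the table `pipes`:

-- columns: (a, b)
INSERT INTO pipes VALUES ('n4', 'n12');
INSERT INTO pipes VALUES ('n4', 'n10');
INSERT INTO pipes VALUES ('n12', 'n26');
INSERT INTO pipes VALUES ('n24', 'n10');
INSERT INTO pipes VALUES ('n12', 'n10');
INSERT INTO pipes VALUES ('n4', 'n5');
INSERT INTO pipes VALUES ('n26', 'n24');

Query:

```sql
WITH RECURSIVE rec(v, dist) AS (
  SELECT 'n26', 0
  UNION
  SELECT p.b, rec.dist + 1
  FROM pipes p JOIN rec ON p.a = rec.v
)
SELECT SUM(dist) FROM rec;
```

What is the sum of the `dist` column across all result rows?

3

Base: (n26, dist=0).
Iteration 1: edges from {n26} -> (n24, dist=1).
Iteration 2: edges from {n24} -> (n10, dist=2).
Iteration 3: no outgoing edges from {n10}; recursion stops.
SUM(dist) = 0 + 1 + 2 = 3.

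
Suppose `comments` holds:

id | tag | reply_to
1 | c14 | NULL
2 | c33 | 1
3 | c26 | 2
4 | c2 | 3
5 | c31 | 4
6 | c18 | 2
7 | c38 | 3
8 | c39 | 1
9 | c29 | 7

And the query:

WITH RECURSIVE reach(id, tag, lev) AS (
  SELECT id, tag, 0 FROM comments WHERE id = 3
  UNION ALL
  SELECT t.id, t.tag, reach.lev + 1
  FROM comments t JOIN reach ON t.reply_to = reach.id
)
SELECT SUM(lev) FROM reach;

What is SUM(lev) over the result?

6

Base: id=3 (c26) at lev 0.
Iteration 1: rows with reply_to in {3} -> c2 (id 4, lev 1), c38 (id 7, lev 1).
Iteration 2: rows with reply_to in {4,7} -> c31 (id 5, lev 2), c29 (id 9, lev 2).
Iteration 3: no rows with reply_to in {5,9}; recursion stops.
SUM(lev) = 0 + 1 + 1 + 2 + 2 = 6.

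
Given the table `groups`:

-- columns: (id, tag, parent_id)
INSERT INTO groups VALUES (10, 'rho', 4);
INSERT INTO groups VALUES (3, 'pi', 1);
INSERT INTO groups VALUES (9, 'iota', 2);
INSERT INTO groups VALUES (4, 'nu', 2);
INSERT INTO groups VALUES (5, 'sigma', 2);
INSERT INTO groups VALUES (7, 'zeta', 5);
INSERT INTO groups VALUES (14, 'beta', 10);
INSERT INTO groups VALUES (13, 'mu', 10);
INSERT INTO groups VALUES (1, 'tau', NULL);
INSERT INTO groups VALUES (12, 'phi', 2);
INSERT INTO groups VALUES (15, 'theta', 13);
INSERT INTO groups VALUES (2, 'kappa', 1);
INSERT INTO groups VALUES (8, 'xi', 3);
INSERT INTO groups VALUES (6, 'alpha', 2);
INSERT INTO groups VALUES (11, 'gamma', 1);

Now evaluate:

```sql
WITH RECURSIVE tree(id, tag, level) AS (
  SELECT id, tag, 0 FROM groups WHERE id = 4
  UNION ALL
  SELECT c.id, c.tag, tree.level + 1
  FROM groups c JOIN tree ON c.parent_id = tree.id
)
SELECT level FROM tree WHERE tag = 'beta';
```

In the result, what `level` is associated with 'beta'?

2

Base: id=4 (nu) at level 0.
Iteration 1: rows with parent_id in {4} -> rho (id 10, level 1).
Iteration 2: rows with parent_id in {10} -> mu (id 13, level 2), beta (id 14, level 2).
Iteration 3: rows with parent_id in {13,14} -> theta (id 15, level 3).
Iteration 4: no rows with parent_id in {15}; recursion stops.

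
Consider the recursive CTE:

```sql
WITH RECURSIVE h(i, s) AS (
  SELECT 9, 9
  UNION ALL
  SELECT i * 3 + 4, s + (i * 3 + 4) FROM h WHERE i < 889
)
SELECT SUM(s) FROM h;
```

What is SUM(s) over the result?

Base: i=9, s=9.
Iteration 1: 9 < 889 holds -> i = 9 * 3 + 4 = 31, s = 9 + 31 = 40.
Iteration 2: 31 < 889 holds -> i = 31 * 3 + 4 = 97, s = 40 + 97 = 137.
Iteration 3: 97 < 889 holds -> i = 97 * 3 + 4 = 295, s = 137 + 295 = 432.
Iteration 4: 295 < 889 holds -> i = 295 * 3 + 4 = 889, s = 432 + 889 = 1321.
Iteration 5: 889 < 889 fails; recursion stops.
SUM(s) = 9 + 40 + 137 + 432 + 1321 = 1939.

1939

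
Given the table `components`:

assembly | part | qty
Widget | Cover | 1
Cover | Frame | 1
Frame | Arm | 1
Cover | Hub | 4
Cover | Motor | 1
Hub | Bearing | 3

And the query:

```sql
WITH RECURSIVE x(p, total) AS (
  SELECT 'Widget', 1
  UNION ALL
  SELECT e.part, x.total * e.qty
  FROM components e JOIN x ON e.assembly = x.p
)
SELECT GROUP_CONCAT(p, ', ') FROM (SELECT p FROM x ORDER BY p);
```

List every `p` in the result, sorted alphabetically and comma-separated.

Base: (Widget, total=1).
Iteration 1: components of {Widget} -> Cover = 1*1 = 1.
Iteration 2: components of {Cover} -> Frame = 1*1 = 1, Hub = 1*4 = 4, Motor = 1*1 = 1.
Iteration 3: components of {Frame,Hub,Motor} -> Arm = 1*1 = 1, Bearing = 4*3 = 12.
Iteration 4: no further components; recursion stops.

Arm, Bearing, Cover, Frame, Hub, Motor, Widget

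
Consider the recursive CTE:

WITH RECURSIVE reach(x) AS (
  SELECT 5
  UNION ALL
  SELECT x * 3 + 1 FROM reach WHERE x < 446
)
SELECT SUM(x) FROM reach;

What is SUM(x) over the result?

1999

Base: x=5.
Iteration 1: 5 < 446 holds -> x = 5 * 3 + 1 = 16.
Iteration 2: 16 < 446 holds -> x = 16 * 3 + 1 = 49.
Iteration 3: 49 < 446 holds -> x = 49 * 3 + 1 = 148.
Iteration 4: 148 < 446 holds -> x = 148 * 3 + 1 = 445.
Iteration 5: 445 < 446 holds -> x = 445 * 3 + 1 = 1336.
Iteration 6: 1336 < 446 fails; recursion stops.
SUM(x) = 5 + 16 + 49 + 148 + 445 + 1336 = 1999.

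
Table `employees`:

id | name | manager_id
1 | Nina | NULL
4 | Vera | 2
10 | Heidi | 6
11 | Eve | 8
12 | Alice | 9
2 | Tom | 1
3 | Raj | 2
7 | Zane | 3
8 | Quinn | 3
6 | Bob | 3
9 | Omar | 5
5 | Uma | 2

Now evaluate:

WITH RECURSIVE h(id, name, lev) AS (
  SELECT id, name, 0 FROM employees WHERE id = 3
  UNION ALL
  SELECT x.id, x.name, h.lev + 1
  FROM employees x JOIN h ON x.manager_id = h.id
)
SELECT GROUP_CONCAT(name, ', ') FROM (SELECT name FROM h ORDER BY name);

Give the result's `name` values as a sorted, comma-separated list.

Base: id=3 (Raj) at lev 0.
Iteration 1: rows with manager_id in {3} -> Bob (id 6, lev 1), Zane (id 7, lev 1), Quinn (id 8, lev 1).
Iteration 2: rows with manager_id in {6,7,8} -> Heidi (id 10, lev 2), Eve (id 11, lev 2).
Iteration 3: no rows with manager_id in {10,11}; recursion stops.

Bob, Eve, Heidi, Quinn, Raj, Zane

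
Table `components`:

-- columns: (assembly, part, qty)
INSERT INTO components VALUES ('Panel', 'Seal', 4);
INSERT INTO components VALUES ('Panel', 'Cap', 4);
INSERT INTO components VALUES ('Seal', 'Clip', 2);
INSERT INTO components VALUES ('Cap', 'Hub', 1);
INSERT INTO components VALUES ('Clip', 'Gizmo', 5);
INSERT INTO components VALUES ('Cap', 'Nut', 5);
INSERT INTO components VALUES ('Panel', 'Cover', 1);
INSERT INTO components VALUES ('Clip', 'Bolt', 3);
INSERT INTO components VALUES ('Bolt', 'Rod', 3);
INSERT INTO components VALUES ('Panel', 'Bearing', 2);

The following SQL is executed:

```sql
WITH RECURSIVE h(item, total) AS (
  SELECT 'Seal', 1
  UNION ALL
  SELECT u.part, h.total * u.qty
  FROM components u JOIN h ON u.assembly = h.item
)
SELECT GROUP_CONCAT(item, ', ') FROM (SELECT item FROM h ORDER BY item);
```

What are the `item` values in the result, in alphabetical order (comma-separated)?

Bolt, Clip, Gizmo, Rod, Seal

Base: (Seal, total=1).
Iteration 1: components of {Seal} -> Clip = 1*2 = 2.
Iteration 2: components of {Clip} -> Bolt = 2*3 = 6, Gizmo = 2*5 = 10.
Iteration 3: components of {Bolt,Gizmo} -> Rod = 6*3 = 18.
Iteration 4: no further components; recursion stops.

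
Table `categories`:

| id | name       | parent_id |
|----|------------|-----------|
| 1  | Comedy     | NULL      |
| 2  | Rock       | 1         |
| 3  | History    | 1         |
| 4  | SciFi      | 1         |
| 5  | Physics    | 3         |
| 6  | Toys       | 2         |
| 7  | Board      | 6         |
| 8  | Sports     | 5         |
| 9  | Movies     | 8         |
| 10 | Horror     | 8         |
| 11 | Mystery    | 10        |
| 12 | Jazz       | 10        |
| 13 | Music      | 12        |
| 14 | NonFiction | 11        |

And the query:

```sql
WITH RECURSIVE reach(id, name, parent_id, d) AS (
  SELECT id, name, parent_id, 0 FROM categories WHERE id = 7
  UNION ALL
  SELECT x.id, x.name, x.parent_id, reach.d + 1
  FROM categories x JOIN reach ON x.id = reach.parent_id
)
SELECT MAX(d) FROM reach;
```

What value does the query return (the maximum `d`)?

Base: id=7 (Board), parent_id=6, d 0.
Iteration 1: join on id=6 -> Toys (id 6, parent_id=2, d 1).
Iteration 2: join on id=2 -> Rock (id 2, parent_id=1, d 2).
Iteration 3: join on id=1 -> Comedy (id 1, parent_id=NULL, d 3).
Iteration 4: parent_id is NULL; no match; recursion stops.
d values: 0, 1, 2, 3; the maximum is 3.

3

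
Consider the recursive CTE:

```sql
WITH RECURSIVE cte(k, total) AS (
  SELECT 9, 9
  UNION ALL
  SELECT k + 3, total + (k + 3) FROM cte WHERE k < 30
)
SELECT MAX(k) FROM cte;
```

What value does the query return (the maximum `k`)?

Base: k=9, total=9.
Iteration 1: 9 < 30 holds -> k = 9 + 3 = 12, total = 9 + 12 = 21.
Iteration 2: 12 < 30 holds -> k = 12 + 3 = 15, total = 21 + 15 = 36.
Iteration 3: 15 < 30 holds -> k = 15 + 3 = 18, total = 36 + 18 = 54.
Iteration 4: 18 < 30 holds -> k = 18 + 3 = 21, total = 54 + 21 = 75.
Iteration 5: 21 < 30 holds -> k = 21 + 3 = 24, total = 75 + 24 = 99.
Iteration 6: 24 < 30 holds -> k = 24 + 3 = 27, total = 99 + 27 = 126.
Iteration 7: 27 < 30 holds -> k = 27 + 3 = 30, total = 126 + 30 = 156.
Iteration 8: 30 < 30 fails; recursion stops.
k values: 9, 12, 15, 18, 21, 24, 27, 30; the maximum is 30.

30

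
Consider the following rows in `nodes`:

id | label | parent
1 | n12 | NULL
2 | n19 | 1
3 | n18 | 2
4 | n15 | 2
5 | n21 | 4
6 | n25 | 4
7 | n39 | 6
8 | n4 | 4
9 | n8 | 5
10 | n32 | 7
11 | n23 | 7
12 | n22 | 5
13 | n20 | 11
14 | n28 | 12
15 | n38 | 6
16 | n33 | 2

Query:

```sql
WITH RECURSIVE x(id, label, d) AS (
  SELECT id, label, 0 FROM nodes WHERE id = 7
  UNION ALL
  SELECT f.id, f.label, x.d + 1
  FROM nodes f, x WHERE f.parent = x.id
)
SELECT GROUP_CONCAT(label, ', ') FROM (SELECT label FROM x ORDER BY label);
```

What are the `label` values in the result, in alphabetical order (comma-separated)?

n20, n23, n32, n39

Base: id=7 (n39) at d 0.
Iteration 1: rows with parent in {7} -> n32 (id 10, d 1), n23 (id 11, d 1).
Iteration 2: rows with parent in {10,11} -> n20 (id 13, d 2).
Iteration 3: no rows with parent in {13}; recursion stops.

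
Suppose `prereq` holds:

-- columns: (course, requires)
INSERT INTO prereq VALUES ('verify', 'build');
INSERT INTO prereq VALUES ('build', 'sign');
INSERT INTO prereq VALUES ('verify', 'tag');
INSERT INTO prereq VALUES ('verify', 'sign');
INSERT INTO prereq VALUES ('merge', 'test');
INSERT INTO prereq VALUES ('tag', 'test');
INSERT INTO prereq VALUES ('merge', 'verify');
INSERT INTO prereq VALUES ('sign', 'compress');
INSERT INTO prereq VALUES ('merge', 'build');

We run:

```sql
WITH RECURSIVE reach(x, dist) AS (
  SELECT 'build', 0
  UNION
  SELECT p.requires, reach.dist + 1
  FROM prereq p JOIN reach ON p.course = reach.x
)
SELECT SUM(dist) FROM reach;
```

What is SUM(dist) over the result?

3

Base: (build, dist=0).
Iteration 1: edges from {build} -> (sign, dist=1).
Iteration 2: edges from {sign} -> (compress, dist=2).
Iteration 3: no outgoing edges from {compress}; recursion stops.
SUM(dist) = 0 + 1 + 2 = 3.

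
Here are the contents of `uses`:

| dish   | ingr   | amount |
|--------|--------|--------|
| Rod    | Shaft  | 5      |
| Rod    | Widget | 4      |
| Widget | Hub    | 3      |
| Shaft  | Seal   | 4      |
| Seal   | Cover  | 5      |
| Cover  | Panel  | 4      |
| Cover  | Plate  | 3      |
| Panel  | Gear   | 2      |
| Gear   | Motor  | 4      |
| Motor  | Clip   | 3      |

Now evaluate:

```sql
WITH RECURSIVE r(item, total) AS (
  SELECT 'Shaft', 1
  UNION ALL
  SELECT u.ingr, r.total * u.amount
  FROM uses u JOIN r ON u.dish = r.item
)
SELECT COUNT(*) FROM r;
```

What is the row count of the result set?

Base: (Shaft, total=1).
Iteration 1: components of {Shaft} -> Seal = 1*4 = 4.
Iteration 2: components of {Seal} -> Cover = 4*5 = 20.
Iteration 3: components of {Cover} -> Panel = 20*4 = 80, Plate = 20*3 = 60.
Iteration 4: components of {Panel,Plate} -> Gear = 80*2 = 160.
Iteration 5: components of {Gear} -> Motor = 160*4 = 640.
Iteration 6: components of {Motor} -> Clip = 640*3 = 1920.
Iteration 7: no further components; recursion stops.
Total rows emitted: 8.

8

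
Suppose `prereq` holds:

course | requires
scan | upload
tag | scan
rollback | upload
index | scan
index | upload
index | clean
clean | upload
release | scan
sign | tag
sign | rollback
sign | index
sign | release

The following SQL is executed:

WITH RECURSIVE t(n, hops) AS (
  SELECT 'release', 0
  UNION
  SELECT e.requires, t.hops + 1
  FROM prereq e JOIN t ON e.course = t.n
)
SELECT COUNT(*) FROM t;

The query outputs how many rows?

Base: (release, hops=0).
Iteration 1: edges from {release} -> (scan, hops=1).
Iteration 2: edges from {scan} -> (upload, hops=2).
Iteration 3: no outgoing edges from {upload}; recursion stops.
Total rows emitted: 3.

3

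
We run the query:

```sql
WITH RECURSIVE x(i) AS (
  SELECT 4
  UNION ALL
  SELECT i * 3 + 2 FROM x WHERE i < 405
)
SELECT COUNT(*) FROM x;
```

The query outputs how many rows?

Base: i=4.
Iteration 1: 4 < 405 holds -> i = 4 * 3 + 2 = 14.
Iteration 2: 14 < 405 holds -> i = 14 * 3 + 2 = 44.
Iteration 3: 44 < 405 holds -> i = 44 * 3 + 2 = 134.
Iteration 4: 134 < 405 holds -> i = 134 * 3 + 2 = 404.
Iteration 5: 404 < 405 holds -> i = 404 * 3 + 2 = 1214.
Iteration 6: 1214 < 405 fails; recursion stops.
Total rows emitted: 6.

6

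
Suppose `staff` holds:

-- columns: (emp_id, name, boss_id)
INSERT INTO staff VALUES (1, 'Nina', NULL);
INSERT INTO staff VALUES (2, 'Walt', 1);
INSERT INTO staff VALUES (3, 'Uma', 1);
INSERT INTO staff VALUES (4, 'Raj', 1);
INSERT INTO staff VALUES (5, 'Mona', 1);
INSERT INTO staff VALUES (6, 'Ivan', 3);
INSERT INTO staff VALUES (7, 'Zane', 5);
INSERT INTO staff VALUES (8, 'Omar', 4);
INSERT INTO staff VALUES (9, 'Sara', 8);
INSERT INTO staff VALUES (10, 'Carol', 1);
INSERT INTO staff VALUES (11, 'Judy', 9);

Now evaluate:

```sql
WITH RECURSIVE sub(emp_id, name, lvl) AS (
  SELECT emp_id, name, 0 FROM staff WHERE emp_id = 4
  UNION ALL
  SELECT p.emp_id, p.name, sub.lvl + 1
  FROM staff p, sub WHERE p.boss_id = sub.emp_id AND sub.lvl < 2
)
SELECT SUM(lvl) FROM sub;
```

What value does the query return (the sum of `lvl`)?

Base: emp_id=4 (Raj) at lvl 0.
Iteration 1: rows with boss_id in {4} -> Omar (id 8, lvl 1).
Iteration 2: rows with boss_id in {8} -> Sara (id 9, lvl 2).
Iteration 3: lvl < 2 fails for all current rows; recursion stops.
SUM(lvl) = 0 + 1 + 2 = 3.

3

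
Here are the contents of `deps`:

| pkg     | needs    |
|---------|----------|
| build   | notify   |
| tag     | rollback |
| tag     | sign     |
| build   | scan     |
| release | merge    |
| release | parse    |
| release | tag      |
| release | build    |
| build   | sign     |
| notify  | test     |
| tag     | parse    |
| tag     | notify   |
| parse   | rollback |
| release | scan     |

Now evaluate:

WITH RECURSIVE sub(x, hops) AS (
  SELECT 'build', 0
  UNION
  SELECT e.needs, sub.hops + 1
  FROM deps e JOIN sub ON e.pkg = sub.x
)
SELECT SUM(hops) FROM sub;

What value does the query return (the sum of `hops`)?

5

Base: (build, hops=0).
Iteration 1: edges from {build} -> (notify, hops=1), (scan, hops=1), (sign, hops=1).
Iteration 2: edges from {notify,scan,sign} -> (test, hops=2).
Iteration 3: no outgoing edges from {test}; recursion stops.
SUM(hops) = 0 + 1 + 1 + 1 + 2 = 5.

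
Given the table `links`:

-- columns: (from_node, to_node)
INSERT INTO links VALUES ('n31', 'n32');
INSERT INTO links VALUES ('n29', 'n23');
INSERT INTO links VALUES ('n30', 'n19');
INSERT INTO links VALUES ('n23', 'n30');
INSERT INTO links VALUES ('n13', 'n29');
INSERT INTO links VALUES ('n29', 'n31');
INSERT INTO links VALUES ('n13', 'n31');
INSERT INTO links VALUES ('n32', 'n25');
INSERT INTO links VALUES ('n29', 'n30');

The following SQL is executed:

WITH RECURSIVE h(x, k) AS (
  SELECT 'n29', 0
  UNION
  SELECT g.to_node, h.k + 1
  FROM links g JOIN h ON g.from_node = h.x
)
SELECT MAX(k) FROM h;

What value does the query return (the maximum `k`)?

3

Base: (n29, k=0).
Iteration 1: edges from {n29} -> (n23, k=1), (n30, k=1), (n31, k=1).
Iteration 2: edges from {n23,n30,n31} -> (n19, k=2), (n30, k=2), (n32, k=2).
Iteration 3: edges from {n19,n30,n32} -> (n19, k=3), (n25, k=3).
Iteration 4: no outgoing edges from {n19,n25}; recursion stops.
k values: 0, 1, 1, 1, 2, 2, 2, 3, 3; the maximum is 3.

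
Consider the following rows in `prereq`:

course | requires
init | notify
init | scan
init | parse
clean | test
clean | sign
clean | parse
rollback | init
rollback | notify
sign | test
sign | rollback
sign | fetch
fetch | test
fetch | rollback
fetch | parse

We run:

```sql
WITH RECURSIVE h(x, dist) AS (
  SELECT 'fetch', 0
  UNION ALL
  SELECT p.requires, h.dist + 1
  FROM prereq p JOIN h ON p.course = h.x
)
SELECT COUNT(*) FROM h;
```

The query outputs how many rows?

9

Base: (fetch, dist=0).
Iteration 1: edges from {fetch} -> (parse, dist=1), (rollback, dist=1), (test, dist=1).
Iteration 2: edges from {parse,rollback,test} -> (init, dist=2), (notify, dist=2).
Iteration 3: edges from {init,notify} -> (notify, dist=3), (parse, dist=3), (scan, dist=3).
Iteration 4: no outgoing edges from {notify,parse,scan}; recursion stops.
Total rows emitted: 9.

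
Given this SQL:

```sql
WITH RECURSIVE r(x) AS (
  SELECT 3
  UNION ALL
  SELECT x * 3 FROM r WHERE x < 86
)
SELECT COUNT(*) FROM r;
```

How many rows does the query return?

5

Base: x=3.
Iteration 1: 3 < 86 holds -> x = 3 * 3 = 9.
Iteration 2: 9 < 86 holds -> x = 9 * 3 = 27.
Iteration 3: 27 < 86 holds -> x = 27 * 3 = 81.
Iteration 4: 81 < 86 holds -> x = 81 * 3 = 243.
Iteration 5: 243 < 86 fails; recursion stops.
Total rows emitted: 5.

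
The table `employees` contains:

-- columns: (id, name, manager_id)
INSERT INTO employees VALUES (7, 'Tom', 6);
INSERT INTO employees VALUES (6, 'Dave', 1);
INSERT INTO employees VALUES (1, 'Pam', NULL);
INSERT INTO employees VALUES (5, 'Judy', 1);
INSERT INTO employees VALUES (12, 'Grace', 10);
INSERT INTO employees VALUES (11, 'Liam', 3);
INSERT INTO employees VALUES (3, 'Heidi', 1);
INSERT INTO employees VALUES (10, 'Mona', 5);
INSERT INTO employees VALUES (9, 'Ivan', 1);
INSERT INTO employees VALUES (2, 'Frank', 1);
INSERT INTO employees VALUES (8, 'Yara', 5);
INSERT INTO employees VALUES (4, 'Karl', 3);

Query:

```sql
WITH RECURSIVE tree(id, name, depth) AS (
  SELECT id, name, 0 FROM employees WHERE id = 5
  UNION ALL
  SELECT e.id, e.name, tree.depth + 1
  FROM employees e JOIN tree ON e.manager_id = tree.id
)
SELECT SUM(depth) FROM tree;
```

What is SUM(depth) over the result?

Base: id=5 (Judy) at depth 0.
Iteration 1: rows with manager_id in {5} -> Yara (id 8, depth 1), Mona (id 10, depth 1).
Iteration 2: rows with manager_id in {8,10} -> Grace (id 12, depth 2).
Iteration 3: no rows with manager_id in {12}; recursion stops.
SUM(depth) = 0 + 1 + 1 + 2 = 4.

4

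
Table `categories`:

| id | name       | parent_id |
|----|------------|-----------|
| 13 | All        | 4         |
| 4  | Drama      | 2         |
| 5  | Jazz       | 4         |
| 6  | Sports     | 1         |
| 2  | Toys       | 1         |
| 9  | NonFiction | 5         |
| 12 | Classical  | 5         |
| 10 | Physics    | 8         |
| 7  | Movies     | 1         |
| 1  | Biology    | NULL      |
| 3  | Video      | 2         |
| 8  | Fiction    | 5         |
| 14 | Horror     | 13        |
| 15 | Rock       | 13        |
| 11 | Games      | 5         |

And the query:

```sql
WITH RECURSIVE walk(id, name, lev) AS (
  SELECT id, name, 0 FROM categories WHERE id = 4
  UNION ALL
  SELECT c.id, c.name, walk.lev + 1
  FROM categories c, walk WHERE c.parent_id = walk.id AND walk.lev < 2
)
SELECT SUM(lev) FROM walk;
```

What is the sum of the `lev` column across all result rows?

Base: id=4 (Drama) at lev 0.
Iteration 1: rows with parent_id in {4} -> Jazz (id 5, lev 1), All (id 13, lev 1).
Iteration 2: rows with parent_id in {5,13} -> Fiction (id 8, lev 2), NonFiction (id 9, lev 2), Games (id 11, lev 2), Classical (id 12, lev 2), Horror (id 14, lev 2), Rock (id 15, lev 2).
Iteration 3: lev < 2 fails for all current rows; recursion stops.
SUM(lev) = 0 + 1 + 1 + 2 + 2 + 2 + 2 + 2 + 2 = 14.

14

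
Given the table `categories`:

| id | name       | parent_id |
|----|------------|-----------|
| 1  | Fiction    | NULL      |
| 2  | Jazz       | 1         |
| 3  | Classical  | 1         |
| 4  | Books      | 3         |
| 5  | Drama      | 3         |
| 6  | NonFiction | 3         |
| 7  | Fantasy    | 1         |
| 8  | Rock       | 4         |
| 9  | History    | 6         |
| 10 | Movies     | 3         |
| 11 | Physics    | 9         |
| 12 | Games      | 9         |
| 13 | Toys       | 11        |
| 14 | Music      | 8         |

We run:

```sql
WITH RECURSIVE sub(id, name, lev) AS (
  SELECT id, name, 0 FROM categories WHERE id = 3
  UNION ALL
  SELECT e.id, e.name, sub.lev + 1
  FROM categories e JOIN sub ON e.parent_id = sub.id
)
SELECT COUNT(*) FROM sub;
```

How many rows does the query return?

Base: id=3 (Classical) at lev 0.
Iteration 1: rows with parent_id in {3} -> Books (id 4, lev 1), Drama (id 5, lev 1), NonFiction (id 6, lev 1), Movies (id 10, lev 1).
Iteration 2: rows with parent_id in {4,5,6,10} -> Rock (id 8, lev 2), History (id 9, lev 2).
Iteration 3: rows with parent_id in {8,9} -> Physics (id 11, lev 3), Games (id 12, lev 3), Music (id 14, lev 3).
Iteration 4: rows with parent_id in {11,12,14} -> Toys (id 13, lev 4).
Iteration 5: no rows with parent_id in {13}; recursion stops.
Total rows emitted: 11.

11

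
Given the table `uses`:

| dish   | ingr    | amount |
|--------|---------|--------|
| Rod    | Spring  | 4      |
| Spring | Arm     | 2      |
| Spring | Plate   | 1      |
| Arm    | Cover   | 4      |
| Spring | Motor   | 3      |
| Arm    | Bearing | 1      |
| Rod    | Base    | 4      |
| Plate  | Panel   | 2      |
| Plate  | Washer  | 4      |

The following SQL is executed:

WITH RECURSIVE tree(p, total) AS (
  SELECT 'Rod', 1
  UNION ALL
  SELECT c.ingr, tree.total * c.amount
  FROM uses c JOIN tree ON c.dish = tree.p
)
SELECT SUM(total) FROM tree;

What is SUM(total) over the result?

Base: (Rod, total=1).
Iteration 1: components of {Rod} -> Base = 1*4 = 4, Spring = 1*4 = 4.
Iteration 2: components of {Base,Spring} -> Arm = 4*2 = 8, Motor = 4*3 = 12, Plate = 4*1 = 4.
Iteration 3: components of {Arm,Motor,Plate} -> Bearing = 8*1 = 8, Cover = 8*4 = 32, Panel = 4*2 = 8, Washer = 4*4 = 16.
Iteration 4: no further components; recursion stops.
SUM(total) = 1 + 4 + 4 + 8 + 4 + 12 + 32 + 8 + 8 + 16 = 97.

97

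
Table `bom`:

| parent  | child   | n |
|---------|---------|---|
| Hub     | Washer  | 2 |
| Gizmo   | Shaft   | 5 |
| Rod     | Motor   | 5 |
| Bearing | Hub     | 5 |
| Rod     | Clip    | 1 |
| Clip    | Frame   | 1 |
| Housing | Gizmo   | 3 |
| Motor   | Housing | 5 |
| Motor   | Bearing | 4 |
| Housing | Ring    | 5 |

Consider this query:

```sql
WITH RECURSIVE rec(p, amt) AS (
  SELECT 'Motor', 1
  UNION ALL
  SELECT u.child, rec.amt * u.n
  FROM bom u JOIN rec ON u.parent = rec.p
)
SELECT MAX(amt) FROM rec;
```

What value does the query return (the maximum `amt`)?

75

Base: (Motor, amt=1).
Iteration 1: components of {Motor} -> Bearing = 1*4 = 4, Housing = 1*5 = 5.
Iteration 2: components of {Bearing,Housing} -> Gizmo = 5*3 = 15, Hub = 4*5 = 20, Ring = 5*5 = 25.
Iteration 3: components of {Gizmo,Hub,Ring} -> Shaft = 15*5 = 75, Washer = 20*2 = 40.
Iteration 4: no further components; recursion stops.
amt values: 1, 4, 5, 20, 15, 25, 40, 75; the maximum is 75.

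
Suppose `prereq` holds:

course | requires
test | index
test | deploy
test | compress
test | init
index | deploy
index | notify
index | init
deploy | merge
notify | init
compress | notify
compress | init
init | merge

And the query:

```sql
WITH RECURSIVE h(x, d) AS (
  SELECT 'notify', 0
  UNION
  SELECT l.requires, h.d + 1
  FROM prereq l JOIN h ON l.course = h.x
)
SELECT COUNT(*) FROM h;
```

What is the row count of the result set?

3

Base: (notify, d=0).
Iteration 1: edges from {notify} -> (init, d=1).
Iteration 2: edges from {init} -> (merge, d=2).
Iteration 3: no outgoing edges from {merge}; recursion stops.
Total rows emitted: 3.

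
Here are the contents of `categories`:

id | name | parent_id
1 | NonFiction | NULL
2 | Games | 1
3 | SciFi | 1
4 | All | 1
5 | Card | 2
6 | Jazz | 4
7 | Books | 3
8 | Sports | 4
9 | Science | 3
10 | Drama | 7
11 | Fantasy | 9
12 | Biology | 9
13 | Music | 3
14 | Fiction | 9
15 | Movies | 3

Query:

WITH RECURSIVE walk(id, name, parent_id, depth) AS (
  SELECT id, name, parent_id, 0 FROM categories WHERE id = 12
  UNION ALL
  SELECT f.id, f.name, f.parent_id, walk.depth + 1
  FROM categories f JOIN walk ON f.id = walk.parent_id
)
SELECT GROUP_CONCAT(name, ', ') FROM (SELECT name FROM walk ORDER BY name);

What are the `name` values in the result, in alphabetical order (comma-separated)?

Biology, NonFiction, SciFi, Science

Base: id=12 (Biology), parent_id=9, depth 0.
Iteration 1: join on id=9 -> Science (id 9, parent_id=3, depth 1).
Iteration 2: join on id=3 -> SciFi (id 3, parent_id=1, depth 2).
Iteration 3: join on id=1 -> NonFiction (id 1, parent_id=NULL, depth 3).
Iteration 4: parent_id is NULL; no match; recursion stops.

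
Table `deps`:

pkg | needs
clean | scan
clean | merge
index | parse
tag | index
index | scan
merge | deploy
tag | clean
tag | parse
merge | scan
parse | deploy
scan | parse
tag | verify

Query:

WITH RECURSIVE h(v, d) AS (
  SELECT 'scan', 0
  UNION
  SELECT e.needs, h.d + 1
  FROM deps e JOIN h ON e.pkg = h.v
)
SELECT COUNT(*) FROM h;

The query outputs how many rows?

3

Base: (scan, d=0).
Iteration 1: edges from {scan} -> (parse, d=1).
Iteration 2: edges from {parse} -> (deploy, d=2).
Iteration 3: no outgoing edges from {deploy}; recursion stops.
Total rows emitted: 3.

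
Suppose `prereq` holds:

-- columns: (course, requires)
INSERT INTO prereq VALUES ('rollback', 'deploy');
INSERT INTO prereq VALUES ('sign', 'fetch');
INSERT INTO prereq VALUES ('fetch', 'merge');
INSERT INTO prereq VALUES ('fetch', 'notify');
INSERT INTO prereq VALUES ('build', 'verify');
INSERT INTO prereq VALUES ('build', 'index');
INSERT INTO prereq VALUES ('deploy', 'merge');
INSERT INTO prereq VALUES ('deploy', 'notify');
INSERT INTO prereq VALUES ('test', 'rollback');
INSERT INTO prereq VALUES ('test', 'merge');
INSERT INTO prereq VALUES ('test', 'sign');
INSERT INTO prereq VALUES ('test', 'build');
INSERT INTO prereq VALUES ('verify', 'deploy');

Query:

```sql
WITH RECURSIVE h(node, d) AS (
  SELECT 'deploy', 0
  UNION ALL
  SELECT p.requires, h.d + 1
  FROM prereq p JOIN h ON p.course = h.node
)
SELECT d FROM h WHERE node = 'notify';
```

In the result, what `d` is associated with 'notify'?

Base: (deploy, d=0).
Iteration 1: edges from {deploy} -> (merge, d=1), (notify, d=1).
Iteration 2: no outgoing edges from {merge,notify}; recursion stops.

1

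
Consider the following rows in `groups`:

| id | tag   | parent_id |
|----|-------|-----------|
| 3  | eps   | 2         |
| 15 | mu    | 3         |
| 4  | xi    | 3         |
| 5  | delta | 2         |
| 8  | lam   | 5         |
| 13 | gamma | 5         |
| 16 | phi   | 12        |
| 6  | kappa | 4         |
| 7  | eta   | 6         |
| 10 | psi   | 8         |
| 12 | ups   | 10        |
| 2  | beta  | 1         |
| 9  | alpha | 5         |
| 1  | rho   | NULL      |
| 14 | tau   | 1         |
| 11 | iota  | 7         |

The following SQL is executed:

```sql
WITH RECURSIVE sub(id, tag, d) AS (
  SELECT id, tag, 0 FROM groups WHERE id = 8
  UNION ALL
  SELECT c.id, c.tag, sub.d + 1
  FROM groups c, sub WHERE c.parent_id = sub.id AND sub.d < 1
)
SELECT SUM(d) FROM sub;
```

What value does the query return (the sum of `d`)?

1

Base: id=8 (lam) at d 0.
Iteration 1: rows with parent_id in {8} -> psi (id 10, d 1).
Iteration 2: d < 1 fails for all current rows; recursion stops.
SUM(d) = 0 + 1 = 1.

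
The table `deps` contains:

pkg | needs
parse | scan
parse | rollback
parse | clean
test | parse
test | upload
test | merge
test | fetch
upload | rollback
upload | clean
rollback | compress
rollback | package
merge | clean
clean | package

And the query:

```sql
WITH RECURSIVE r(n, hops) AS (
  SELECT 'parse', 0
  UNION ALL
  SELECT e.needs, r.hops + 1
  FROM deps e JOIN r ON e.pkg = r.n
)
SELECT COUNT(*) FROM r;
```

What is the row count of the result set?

Base: (parse, hops=0).
Iteration 1: edges from {parse} -> (clean, hops=1), (rollback, hops=1), (scan, hops=1).
Iteration 2: edges from {clean,rollback,scan} -> (compress, hops=2), (package, hops=2) x2. [UNION ALL keeps all 3 new rows, including repeats]
Iteration 3: no outgoing edges from {compress,package}; recursion stops.
Total rows emitted: 7.

7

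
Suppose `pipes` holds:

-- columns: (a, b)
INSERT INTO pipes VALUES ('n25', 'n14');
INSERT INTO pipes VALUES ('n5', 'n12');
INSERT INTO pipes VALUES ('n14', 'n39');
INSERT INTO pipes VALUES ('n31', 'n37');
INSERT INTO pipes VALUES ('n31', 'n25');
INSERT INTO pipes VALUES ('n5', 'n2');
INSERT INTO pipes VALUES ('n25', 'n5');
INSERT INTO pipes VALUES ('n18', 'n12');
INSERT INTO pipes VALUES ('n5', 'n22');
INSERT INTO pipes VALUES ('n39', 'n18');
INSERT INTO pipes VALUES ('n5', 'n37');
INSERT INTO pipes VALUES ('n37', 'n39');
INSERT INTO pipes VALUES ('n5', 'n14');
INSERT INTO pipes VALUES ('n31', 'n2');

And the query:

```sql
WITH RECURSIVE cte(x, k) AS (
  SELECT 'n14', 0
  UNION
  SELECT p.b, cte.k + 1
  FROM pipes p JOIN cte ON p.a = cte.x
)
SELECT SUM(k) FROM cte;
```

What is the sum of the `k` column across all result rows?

6

Base: (n14, k=0).
Iteration 1: edges from {n14} -> (n39, k=1).
Iteration 2: edges from {n39} -> (n18, k=2).
Iteration 3: edges from {n18} -> (n12, k=3).
Iteration 4: no outgoing edges from {n12}; recursion stops.
SUM(k) = 0 + 1 + 2 + 3 = 6.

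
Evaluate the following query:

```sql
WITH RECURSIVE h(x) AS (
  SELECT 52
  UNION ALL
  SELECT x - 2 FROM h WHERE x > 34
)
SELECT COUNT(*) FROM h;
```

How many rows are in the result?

Base: x=52.
Iteration 1: 52 > 34 holds -> x = 52 - 2 = 50.
Iteration 2: 50 > 34 holds -> x = 50 - 2 = 48.
Iteration 3: 48 > 34 holds -> x = 48 - 2 = 46.
Iteration 4: 46 > 34 holds -> x = 46 - 2 = 44.
Iteration 5: 44 > 34 holds -> x = 44 - 2 = 42.
Iteration 6: 42 > 34 holds -> x = 42 - 2 = 40.
Iteration 7: 40 > 34 holds -> x = 40 - 2 = 38.
Iteration 8: 38 > 34 holds -> x = 38 - 2 = 36.
Iteration 9: 36 > 34 holds -> x = 36 - 2 = 34.
Iteration 10: 34 > 34 fails; recursion stops.
Total rows emitted: 10.

10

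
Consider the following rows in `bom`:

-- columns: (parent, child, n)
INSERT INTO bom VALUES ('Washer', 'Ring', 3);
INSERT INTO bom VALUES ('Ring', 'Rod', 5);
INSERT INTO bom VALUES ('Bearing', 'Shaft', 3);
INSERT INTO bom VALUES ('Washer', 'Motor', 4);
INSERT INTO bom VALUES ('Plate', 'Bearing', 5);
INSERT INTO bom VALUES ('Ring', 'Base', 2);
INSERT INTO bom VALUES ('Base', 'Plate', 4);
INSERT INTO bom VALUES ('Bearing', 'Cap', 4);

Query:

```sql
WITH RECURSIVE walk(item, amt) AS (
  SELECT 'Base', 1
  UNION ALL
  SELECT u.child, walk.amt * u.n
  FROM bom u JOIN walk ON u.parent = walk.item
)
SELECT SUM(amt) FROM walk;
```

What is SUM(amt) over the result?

Base: (Base, amt=1).
Iteration 1: components of {Base} -> Plate = 1*4 = 4.
Iteration 2: components of {Plate} -> Bearing = 4*5 = 20.
Iteration 3: components of {Bearing} -> Cap = 20*4 = 80, Shaft = 20*3 = 60.
Iteration 4: no further components; recursion stops.
SUM(amt) = 1 + 4 + 20 + 60 + 80 = 165.

165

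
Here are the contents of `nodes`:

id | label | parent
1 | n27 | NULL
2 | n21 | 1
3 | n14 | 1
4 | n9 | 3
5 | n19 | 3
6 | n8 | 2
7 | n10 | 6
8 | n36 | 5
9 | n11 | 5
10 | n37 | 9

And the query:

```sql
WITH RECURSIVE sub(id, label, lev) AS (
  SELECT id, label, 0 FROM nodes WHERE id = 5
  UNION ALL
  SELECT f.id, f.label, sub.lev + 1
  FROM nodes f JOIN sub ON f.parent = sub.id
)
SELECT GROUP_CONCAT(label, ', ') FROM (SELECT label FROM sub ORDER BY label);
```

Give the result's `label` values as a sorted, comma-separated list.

Base: id=5 (n19) at lev 0.
Iteration 1: rows with parent in {5} -> n36 (id 8, lev 1), n11 (id 9, lev 1).
Iteration 2: rows with parent in {8,9} -> n37 (id 10, lev 2).
Iteration 3: no rows with parent in {10}; recursion stops.

n11, n19, n36, n37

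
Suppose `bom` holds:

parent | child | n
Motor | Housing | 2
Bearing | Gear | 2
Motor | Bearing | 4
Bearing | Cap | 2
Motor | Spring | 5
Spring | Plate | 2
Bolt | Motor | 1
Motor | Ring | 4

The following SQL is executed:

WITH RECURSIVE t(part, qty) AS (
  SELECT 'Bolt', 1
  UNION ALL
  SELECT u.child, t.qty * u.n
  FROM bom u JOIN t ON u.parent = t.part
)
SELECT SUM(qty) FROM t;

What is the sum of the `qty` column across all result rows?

Base: (Bolt, qty=1).
Iteration 1: components of {Bolt} -> Motor = 1*1 = 1.
Iteration 2: components of {Motor} -> Bearing = 1*4 = 4, Housing = 1*2 = 2, Ring = 1*4 = 4, Spring = 1*5 = 5.
Iteration 3: components of {Bearing,Housing,Ring,Spring} -> Cap = 4*2 = 8, Gear = 4*2 = 8, Plate = 5*2 = 10.
Iteration 4: no further components; recursion stops.
SUM(qty) = 1 + 1 + 4 + 5 + 4 + 2 + 8 + 8 + 10 = 43.

43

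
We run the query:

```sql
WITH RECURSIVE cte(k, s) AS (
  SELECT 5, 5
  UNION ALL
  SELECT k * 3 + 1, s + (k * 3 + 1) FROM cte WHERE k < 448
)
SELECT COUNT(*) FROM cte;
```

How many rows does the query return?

6

Base: k=5, s=5.
Iteration 1: 5 < 448 holds -> k = 5 * 3 + 1 = 16, s = 5 + 16 = 21.
Iteration 2: 16 < 448 holds -> k = 16 * 3 + 1 = 49, s = 21 + 49 = 70.
Iteration 3: 49 < 448 holds -> k = 49 * 3 + 1 = 148, s = 70 + 148 = 218.
Iteration 4: 148 < 448 holds -> k = 148 * 3 + 1 = 445, s = 218 + 445 = 663.
Iteration 5: 445 < 448 holds -> k = 445 * 3 + 1 = 1336, s = 663 + 1336 = 1999.
Iteration 6: 1336 < 448 fails; recursion stops.
Total rows emitted: 6.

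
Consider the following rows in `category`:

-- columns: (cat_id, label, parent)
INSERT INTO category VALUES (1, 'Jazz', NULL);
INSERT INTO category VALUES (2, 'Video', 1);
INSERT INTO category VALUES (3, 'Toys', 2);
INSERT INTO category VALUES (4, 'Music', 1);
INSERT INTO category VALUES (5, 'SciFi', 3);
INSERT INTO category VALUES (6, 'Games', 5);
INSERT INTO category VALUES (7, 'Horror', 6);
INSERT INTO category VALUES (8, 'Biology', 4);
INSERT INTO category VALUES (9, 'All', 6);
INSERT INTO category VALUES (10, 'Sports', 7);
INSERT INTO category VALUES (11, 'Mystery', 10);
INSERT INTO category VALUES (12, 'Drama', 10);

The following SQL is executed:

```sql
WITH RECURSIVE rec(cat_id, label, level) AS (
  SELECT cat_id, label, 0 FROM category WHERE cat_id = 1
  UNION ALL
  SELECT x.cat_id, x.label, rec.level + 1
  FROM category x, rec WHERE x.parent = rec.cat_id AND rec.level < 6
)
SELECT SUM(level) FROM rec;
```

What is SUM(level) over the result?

29

Base: cat_id=1 (Jazz) at level 0.
Iteration 1: rows with parent in {1} -> Video (id 2, level 1), Music (id 4, level 1).
Iteration 2: rows with parent in {2,4} -> Toys (id 3, level 2), Biology (id 8, level 2).
Iteration 3: rows with parent in {3,8} -> SciFi (id 5, level 3).
Iteration 4: rows with parent in {5} -> Games (id 6, level 4).
Iteration 5: rows with parent in {6} -> Horror (id 7, level 5), All (id 9, level 5).
Iteration 6: rows with parent in {7,9} -> Sports (id 10, level 6).
Iteration 7: level < 6 fails for all current rows; recursion stops.
SUM(level) = 0 + 1 + 1 + 2 + 2 + 3 + 4 + 5 + 5 + 6 = 29.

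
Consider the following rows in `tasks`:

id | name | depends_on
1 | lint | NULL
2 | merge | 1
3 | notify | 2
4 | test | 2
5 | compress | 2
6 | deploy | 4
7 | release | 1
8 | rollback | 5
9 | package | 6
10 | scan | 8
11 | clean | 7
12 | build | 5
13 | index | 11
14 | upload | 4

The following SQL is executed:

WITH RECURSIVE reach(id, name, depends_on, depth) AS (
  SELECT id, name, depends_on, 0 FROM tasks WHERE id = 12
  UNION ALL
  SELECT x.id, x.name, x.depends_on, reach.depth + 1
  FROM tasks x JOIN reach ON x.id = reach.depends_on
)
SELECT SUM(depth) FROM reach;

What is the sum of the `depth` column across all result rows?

6

Base: id=12 (build), depends_on=5, depth 0.
Iteration 1: join on id=5 -> compress (id 5, depends_on=2, depth 1).
Iteration 2: join on id=2 -> merge (id 2, depends_on=1, depth 2).
Iteration 3: join on id=1 -> lint (id 1, depends_on=NULL, depth 3).
Iteration 4: depends_on is NULL; no match; recursion stops.
SUM(depth) = 0 + 1 + 2 + 3 = 6.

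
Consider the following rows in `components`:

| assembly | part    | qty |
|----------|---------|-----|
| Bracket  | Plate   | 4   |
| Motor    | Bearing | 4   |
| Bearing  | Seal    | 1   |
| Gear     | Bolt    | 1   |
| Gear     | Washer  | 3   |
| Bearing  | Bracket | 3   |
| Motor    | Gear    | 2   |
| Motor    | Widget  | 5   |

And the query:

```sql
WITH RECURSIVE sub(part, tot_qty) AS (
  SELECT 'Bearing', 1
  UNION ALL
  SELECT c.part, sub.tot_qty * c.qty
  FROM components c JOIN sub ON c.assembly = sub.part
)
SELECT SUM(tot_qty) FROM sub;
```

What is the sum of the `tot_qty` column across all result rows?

Base: (Bearing, tot_qty=1).
Iteration 1: components of {Bearing} -> Bracket = 1*3 = 3, Seal = 1*1 = 1.
Iteration 2: components of {Bracket,Seal} -> Plate = 3*4 = 12.
Iteration 3: no further components; recursion stops.
SUM(tot_qty) = 1 + 3 + 1 + 12 = 17.

17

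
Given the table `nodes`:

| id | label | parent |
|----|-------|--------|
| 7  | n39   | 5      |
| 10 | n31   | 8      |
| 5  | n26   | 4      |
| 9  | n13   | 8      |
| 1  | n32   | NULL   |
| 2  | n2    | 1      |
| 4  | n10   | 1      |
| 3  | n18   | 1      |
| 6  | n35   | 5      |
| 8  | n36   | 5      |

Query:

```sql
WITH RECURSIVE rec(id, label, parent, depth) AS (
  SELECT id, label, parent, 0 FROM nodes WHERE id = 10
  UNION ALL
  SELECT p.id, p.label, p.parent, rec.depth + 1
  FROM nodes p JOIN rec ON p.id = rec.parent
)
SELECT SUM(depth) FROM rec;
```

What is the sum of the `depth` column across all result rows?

10

Base: id=10 (n31), parent=8, depth 0.
Iteration 1: join on id=8 -> n36 (id 8, parent=5, depth 1).
Iteration 2: join on id=5 -> n26 (id 5, parent=4, depth 2).
Iteration 3: join on id=4 -> n10 (id 4, parent=1, depth 3).
Iteration 4: join on id=1 -> n32 (id 1, parent=NULL, depth 4).
Iteration 5: parent is NULL; no match; recursion stops.
SUM(depth) = 0 + 1 + 2 + 3 + 4 = 10.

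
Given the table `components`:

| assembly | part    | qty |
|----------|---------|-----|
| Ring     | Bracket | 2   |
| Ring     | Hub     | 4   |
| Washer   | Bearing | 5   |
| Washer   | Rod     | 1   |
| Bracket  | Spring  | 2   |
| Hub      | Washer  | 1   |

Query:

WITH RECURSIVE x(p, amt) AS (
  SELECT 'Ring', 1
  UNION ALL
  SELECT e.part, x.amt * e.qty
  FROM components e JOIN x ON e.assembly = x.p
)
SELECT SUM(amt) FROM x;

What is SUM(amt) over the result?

39

Base: (Ring, amt=1).
Iteration 1: components of {Ring} -> Bracket = 1*2 = 2, Hub = 1*4 = 4.
Iteration 2: components of {Bracket,Hub} -> Spring = 2*2 = 4, Washer = 4*1 = 4.
Iteration 3: components of {Spring,Washer} -> Bearing = 4*5 = 20, Rod = 4*1 = 4.
Iteration 4: no further components; recursion stops.
SUM(amt) = 1 + 4 + 2 + 4 + 4 + 20 + 4 = 39.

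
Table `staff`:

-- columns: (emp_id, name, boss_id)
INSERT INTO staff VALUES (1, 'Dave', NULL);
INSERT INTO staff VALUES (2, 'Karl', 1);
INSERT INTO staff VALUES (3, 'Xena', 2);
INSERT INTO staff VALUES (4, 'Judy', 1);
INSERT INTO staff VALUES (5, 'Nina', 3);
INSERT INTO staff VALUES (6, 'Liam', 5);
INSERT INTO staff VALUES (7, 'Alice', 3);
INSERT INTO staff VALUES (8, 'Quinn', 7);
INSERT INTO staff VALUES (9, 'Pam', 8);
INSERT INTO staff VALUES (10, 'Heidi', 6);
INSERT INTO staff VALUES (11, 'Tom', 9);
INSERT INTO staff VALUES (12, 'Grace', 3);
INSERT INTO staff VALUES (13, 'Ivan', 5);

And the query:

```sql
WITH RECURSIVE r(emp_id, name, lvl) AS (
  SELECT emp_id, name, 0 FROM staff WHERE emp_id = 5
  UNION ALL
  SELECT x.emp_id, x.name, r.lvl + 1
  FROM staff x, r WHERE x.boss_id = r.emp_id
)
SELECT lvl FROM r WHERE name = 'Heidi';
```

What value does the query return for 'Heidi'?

2

Base: emp_id=5 (Nina) at lvl 0.
Iteration 1: rows with boss_id in {5} -> Liam (id 6, lvl 1), Ivan (id 13, lvl 1).
Iteration 2: rows with boss_id in {6,13} -> Heidi (id 10, lvl 2).
Iteration 3: no rows with boss_id in {10}; recursion stops.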